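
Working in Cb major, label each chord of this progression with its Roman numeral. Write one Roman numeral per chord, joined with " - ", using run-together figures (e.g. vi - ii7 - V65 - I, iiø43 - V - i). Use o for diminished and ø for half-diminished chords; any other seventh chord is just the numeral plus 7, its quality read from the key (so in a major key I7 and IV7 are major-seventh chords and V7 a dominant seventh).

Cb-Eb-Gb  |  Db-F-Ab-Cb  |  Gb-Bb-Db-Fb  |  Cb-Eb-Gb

I - V7/V - V7 - I

Cb-Eb-Gb: major triad on Cb = scale degree 1 → I.
Db-F-Ab-Cb: chromatic; Db is V of V, so V7/V.
Gb-Bb-Db-Fb has root Gb, degree 5 in Cb major, so V7.
Cb-Eb-Gb has root Cb, degree 1 in Cb major, so I.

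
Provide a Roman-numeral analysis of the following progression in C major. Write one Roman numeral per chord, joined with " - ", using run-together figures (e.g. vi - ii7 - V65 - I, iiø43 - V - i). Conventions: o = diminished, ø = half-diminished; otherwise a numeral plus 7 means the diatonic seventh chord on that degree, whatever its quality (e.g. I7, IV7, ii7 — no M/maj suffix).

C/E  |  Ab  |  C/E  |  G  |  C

C/E: root C is the tonic; major triad there is I6.
Ab is non-diatonic — bVI, a mixture chord from C minor.
C/E: root C is the tonic; major triad there is I6.
G has root G, degree 5 in C major, so V.
C: root C is the tonic; major triad there is I.

I6 - bVI - I6 - V - I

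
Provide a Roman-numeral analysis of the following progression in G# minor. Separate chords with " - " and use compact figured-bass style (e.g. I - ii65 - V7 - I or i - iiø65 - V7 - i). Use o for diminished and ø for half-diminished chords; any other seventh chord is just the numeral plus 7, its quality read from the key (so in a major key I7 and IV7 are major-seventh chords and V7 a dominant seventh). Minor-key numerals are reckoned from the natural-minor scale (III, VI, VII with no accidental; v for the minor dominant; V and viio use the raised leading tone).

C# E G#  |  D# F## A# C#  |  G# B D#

C#-E-G#: root C# is the subdominant; minor triad there is iv.
D#-F##-A#-C# has root D#, degree 5 in G# minor, so V7.
G#-B-D#: minor triad on G# = scale degree 1 → i.

iv - V7 - i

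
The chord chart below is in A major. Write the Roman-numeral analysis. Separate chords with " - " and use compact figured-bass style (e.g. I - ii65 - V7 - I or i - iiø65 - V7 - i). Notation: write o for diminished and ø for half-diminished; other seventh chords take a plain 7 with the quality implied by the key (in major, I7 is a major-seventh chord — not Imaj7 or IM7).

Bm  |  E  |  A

ii - V - I

Bm: minor triad on B = scale degree 2 → ii.
E has root E, degree 5 in A major, so V.
A has root A, degree 1 in A major, so I.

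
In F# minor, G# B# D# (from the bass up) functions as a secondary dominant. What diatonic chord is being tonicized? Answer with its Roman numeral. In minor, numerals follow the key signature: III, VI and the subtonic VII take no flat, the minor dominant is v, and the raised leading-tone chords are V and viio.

V

The chord is a major triad on G#.
A dominant resolves down a perfect fifth: G# → C#. In F# minor, C# is scale degree 5, i.e. V.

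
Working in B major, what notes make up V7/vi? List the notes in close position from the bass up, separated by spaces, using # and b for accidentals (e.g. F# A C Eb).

D# F## A# C#

The slash means an applied dominant: we want the dominant of vi. In B major, vi is G# minor, and its dominant is built on D#.
Building a dominant seventh chord on D# gives D#-F##-A#-C#.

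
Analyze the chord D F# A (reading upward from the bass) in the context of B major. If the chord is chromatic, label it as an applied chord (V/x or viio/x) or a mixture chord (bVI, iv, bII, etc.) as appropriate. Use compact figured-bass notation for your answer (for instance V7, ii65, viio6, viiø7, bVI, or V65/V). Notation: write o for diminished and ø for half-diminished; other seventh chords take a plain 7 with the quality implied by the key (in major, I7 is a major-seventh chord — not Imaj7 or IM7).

bIII

The pitches D-F#-A form a major triad rooted on D.
D is the lowered third degree of B major (diatonic 3 would be D#). This is a major triad on the lowered third degree, borrowed from the parallel minor.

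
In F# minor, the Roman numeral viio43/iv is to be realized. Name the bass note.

E

The applied chord viio43/iv is rooted on A#: A#-C#-E-G.
The figure 43 means second inversion — the fifth is in the bass.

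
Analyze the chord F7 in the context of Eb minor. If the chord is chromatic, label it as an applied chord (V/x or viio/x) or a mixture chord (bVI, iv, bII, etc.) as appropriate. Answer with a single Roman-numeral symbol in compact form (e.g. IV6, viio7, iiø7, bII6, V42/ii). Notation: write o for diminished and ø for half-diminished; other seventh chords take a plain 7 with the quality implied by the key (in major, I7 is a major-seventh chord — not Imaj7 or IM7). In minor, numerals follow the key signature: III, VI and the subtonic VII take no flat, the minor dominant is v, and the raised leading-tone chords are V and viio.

V7/V

The pitches F-A-C-Eb form a dominant seventh chord rooted on F.
F is not a diatonic chord root with this quality in Eb minor, but it lies a perfect fifth above Bb (V), so the chord functions as an applied dominant of V.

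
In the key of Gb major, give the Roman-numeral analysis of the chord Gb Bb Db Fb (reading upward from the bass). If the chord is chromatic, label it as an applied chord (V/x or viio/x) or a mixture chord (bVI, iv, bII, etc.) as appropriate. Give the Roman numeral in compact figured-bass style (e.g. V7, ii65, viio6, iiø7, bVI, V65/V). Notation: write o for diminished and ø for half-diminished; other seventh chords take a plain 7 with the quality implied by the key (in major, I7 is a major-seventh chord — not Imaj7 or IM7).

V7/IV

Stacked in thirds the chord is Gb-Bb-Db-Fb: a dominant seventh chord on Gb.
Gb is not a diatonic chord root with this quality in Gb major, but it lies a perfect fifth above Cb (IV), so the chord functions as an applied dominant of IV.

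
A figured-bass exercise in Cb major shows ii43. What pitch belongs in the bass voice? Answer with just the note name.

ii in Cb major has root Db; the chord is Db-Fb-Ab-Cb.
The figure 43 means second inversion — the fifth is in the bass.

Ab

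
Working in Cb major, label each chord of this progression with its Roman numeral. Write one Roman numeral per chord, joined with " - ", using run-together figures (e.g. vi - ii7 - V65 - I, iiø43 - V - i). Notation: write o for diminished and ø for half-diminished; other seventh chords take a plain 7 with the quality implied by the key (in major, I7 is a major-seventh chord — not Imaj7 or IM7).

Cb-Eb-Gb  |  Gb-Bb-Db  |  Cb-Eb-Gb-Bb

I - V - I7

Cb-Eb-Gb: major triad on Cb = scale degree 1 → I.
Gb-Bb-Db has root Gb, degree 5 in Cb major, so V.
Cb-Eb-Gb-Bb: major seventh chord on Cb = scale degree 1 → I7.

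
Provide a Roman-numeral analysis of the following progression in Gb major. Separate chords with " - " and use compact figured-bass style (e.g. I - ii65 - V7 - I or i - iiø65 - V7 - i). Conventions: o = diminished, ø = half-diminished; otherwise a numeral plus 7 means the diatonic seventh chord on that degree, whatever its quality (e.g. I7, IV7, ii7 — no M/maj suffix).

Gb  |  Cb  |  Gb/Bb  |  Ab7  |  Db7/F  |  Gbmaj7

I - IV - I6 - V7/V - V65 - I7

Gb: major triad on Gb = scale degree 1 → I.
Cb: major triad on Cb = scale degree 4 → IV.
Gb/Bb: root Gb is the tonic; major triad there is I6.
Ab7: a dominant seventh chord on Ab, the applied dominant of V → V7/V.
Db7/F: dominant seventh chord on Db = scale degree 5 → V65.
Gbmaj7: root Gb is the tonic; major seventh chord there is I7.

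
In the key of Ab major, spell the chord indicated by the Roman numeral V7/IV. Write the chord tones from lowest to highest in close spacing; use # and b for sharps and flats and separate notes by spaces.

Ab C Eb Gb

V7/IV is a secondary dominant — the dominant seventh of IV. IV in Ab major is Db, so the applied chord's root is Ab, a perfect fifth above.
Building a dominant seventh chord on Ab gives Ab-C-Eb-Gb.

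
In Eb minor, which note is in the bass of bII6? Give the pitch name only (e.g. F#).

bII in Eb minor has root Fb; the chord is Fb-Ab-Cb.
The figure 6 means first inversion — the third is in the bass.

Ab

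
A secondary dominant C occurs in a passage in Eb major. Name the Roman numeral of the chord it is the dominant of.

ii

The chord is a major triad on C.
A dominant resolves down a perfect fifth: C → F. In Eb major, F is scale degree 2, i.e. ii.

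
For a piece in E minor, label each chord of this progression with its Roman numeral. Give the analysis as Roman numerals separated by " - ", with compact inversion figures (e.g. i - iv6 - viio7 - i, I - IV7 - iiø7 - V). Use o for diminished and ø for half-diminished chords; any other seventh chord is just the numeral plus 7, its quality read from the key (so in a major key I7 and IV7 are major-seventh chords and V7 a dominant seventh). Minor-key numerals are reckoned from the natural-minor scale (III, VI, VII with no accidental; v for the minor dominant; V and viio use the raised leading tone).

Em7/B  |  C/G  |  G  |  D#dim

i43 - VI64 - III - viio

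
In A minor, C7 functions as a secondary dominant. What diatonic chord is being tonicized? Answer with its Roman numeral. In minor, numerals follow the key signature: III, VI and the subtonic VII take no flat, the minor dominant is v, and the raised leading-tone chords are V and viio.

VI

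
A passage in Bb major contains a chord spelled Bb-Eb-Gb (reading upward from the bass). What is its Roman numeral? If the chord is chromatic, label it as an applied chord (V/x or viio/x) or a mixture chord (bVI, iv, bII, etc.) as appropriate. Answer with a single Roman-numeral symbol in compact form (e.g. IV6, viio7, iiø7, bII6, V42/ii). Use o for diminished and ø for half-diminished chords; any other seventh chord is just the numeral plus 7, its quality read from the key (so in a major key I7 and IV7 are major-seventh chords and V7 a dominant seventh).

iv64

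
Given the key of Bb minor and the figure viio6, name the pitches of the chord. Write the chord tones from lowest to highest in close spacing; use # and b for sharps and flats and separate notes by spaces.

C Eb A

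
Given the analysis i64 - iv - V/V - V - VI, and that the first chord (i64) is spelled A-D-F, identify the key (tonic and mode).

The chord Dm/A is a minor triad rooted on D; its label is i64.
If D is scale degree 1 and the mode makes that degree carry a minor triad, the tonic is D and the mode is minor.

D minor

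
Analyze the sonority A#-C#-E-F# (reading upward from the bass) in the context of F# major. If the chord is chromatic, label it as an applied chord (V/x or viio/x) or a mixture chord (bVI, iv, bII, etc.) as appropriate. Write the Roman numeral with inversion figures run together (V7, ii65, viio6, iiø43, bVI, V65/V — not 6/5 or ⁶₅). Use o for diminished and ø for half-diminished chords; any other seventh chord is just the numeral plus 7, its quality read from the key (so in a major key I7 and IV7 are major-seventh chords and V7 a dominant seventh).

V65/IV

The pitches F#-A#-C#-E form a dominant seventh chord rooted on F#.
F# is not a diatonic chord root with this quality in F# major, but it lies a perfect fifth above B (IV), so the chord functions as an applied dominant of IV.
With A# in the bass the chord is in first inversion, so the figured bass is 65.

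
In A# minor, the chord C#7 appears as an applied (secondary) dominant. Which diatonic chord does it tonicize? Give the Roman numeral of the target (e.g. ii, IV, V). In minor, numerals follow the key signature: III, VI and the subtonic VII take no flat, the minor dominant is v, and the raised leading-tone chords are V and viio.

The chord is a dominant seventh chord on C#.
A dominant resolves down a perfect fifth: C# → F#. In A# minor, F# is scale degree 6, i.e. VI.

VI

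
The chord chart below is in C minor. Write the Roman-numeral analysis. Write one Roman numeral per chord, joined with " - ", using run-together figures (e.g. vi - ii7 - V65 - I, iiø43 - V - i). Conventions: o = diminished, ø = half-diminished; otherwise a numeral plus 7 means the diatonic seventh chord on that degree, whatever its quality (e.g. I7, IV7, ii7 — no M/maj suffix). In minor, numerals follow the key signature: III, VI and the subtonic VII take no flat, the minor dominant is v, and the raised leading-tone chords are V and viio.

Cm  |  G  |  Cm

i - V - i

Cm: minor triad on C = scale degree 1 → i.
G has root G, degree 5 in C minor, so V.
Cm has root C, degree 1 in C minor, so i.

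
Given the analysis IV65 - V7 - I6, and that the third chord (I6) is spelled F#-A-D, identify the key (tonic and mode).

The chord D/F# is a major triad rooted on D; its label is I6.
If D is scale degree 1 and the mode makes that degree carry a major triad, the tonic is D and the mode is major.

D major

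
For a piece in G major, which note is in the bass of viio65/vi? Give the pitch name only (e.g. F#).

F#

The applied chord viio65/vi is rooted on D#: D#-F#-A-C.
The figure 65 means first inversion — the third is in the bass.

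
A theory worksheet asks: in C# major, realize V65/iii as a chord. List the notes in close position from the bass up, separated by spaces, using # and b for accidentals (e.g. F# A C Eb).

V65/iii is a secondary dominant — the dominant seventh of iii. iii in C# major is E#, so the applied chord's root is B#, a perfect fifth above.
Building a dominant seventh chord on B# gives B#-D##-F##-A#.
With the 65 figure the chord is in first inversion; from the bass D## upward in close position it reads D##-F##-A#-B#.

D## F## A# B#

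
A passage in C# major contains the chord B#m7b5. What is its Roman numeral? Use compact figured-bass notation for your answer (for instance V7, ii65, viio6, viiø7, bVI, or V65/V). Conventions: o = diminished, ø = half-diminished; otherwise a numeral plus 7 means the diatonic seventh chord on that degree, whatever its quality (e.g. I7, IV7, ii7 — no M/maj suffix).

viiø7

The pitches B#-D#-F#-A# form a half-diminished seventh chord rooted on B#.
In C# major, B# is the leading tone; the diatonic half-diminished seventh chord there is viiø7.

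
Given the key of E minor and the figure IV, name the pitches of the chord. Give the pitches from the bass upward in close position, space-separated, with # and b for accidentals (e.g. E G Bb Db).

A C# E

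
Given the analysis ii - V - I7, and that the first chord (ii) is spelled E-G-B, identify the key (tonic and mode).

The chord Em is a minor triad rooted on E; its label is ii.
ii on E implies E is the supertonic; that puts the tonic at D, and the lowercase numeral fits major mode.

D major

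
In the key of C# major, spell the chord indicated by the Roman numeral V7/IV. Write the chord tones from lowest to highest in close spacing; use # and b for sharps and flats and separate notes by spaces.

V7/IV is a secondary dominant — the dominant seventh of IV. IV in C# major is F#, so the applied chord's root is C#, a perfect fifth above.
Building a dominant seventh chord on C# gives C#-E#-G#-B.

C# E# G# B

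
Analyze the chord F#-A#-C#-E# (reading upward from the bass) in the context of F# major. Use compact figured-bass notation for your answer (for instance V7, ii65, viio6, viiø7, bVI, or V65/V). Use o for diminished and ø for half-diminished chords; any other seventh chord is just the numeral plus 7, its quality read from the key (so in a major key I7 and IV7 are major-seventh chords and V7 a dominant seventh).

I7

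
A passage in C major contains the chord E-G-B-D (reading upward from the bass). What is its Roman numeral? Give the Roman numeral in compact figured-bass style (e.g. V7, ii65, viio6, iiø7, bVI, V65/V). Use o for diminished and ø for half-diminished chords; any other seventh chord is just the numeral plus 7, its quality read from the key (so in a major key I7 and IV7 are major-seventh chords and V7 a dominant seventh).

iii7

The pitches E-G-B-D form a minor seventh chord rooted on E.
In C major, E is the mediant; the diatonic minor seventh chord there is iii7.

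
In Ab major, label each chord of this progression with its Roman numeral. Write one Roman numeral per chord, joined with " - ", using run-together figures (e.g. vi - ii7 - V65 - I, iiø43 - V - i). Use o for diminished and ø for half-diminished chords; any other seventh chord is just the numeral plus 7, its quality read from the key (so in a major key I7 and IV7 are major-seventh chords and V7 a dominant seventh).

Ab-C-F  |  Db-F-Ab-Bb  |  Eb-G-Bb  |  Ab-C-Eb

Ab-C-F: minor triad on F = scale degree 6 → vi6.
Db-F-Ab-Bb has root Bb, degree 2 in Ab major, so ii65.
Eb-G-Bb: major triad on Eb = scale degree 5 → V.
Ab-C-Eb: major triad on Ab = scale degree 1 → I.

vi6 - ii65 - V - I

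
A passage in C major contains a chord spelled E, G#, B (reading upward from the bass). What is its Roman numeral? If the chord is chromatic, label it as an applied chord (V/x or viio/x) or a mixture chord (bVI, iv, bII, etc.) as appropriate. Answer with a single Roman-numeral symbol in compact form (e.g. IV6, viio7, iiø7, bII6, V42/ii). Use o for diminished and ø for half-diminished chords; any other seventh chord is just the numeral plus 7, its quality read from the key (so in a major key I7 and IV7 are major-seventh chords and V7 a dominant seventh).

V/vi

The pitches E-G#-B form a major triad rooted on E.
E is not a diatonic chord root with this quality in C major, but it lies a perfect fifth above A (vi), so the chord functions as an applied dominant of vi.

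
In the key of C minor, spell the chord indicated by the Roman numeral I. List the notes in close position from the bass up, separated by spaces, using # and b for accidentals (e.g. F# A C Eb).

C E G

Scale degree 1 in C minor is C; here the chord built on it is altered to a major triad. I is the major tonic (Picardy third), borrowed from the parallel major.
So the chord is C-E-G.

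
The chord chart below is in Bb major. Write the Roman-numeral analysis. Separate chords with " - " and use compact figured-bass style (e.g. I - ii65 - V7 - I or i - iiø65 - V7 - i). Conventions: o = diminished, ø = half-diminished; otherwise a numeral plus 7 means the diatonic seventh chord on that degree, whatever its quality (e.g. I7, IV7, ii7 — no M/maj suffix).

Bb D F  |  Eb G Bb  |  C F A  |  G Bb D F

I - IV - V64 - vi7

Bb-D-F: major triad on Bb = scale degree 1 → I.
Eb-G-Bb: major triad on Eb = scale degree 4 → IV.
C-F-A: root F is the dominant; major triad there is V64.
G-Bb-D-F: root G is the submediant; minor seventh chord there is vi7.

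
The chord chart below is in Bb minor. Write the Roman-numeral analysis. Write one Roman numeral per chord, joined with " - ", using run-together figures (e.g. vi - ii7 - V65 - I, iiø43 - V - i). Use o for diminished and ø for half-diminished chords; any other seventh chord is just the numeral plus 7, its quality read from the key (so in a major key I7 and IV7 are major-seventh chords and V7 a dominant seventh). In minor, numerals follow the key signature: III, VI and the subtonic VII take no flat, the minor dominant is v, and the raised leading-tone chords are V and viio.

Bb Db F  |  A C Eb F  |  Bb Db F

i - V65 - i

Bb-Db-F: minor triad on Bb = scale degree 1 → i.
A-C-Eb-F has root F, degree 5 in Bb minor, so V65.
Bb-Db-F: minor triad on Bb = scale degree 1 → i.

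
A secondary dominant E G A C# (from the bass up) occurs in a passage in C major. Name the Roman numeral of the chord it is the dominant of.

The chord is a dominant seventh chord on A.
A dominant resolves down a perfect fifth: A → D. In C major, D is scale degree 2, i.e. ii.

ii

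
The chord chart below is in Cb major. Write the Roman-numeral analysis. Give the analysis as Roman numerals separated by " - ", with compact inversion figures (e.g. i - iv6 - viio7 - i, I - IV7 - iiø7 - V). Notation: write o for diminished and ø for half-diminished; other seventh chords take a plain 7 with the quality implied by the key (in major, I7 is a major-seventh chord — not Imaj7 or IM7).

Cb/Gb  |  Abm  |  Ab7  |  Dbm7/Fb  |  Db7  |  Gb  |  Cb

Cb/Gb: major triad on Cb = scale degree 1 → I64.
Abm: root Ab is the submediant; minor triad there is vi.
Ab7: chromatic; Ab is V of ii, so V7/ii.
Dbm7/Fb: root Db is the supertonic; minor seventh chord there is ii65.
Db7 is the secondary dominant of V (dominant seventh chord on Db): V7/V.
Gb: root Gb is the dominant; major triad there is V.
Cb: root Cb is the tonic; major triad there is I.

I64 - vi - V7/ii - ii65 - V7/V - V - I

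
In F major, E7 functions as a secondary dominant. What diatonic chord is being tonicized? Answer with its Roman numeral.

iii

The chord is a dominant seventh chord on E.
A dominant resolves down a perfect fifth: E → A. In F major, A is scale degree 3, i.e. iii.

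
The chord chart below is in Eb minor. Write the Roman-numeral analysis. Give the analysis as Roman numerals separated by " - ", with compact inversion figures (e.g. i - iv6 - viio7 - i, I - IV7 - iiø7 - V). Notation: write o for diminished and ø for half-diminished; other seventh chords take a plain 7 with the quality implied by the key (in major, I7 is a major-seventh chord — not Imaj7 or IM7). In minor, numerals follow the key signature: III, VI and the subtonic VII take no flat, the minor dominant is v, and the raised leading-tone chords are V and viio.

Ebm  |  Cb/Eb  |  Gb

Ebm: root Eb is the tonic; minor triad there is i.
Cb/Eb: root Cb is the submediant; major triad there is VI6.
Gb: root Gb is the mediant; major triad there is III.

i - VI6 - III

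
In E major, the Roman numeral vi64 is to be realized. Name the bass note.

G#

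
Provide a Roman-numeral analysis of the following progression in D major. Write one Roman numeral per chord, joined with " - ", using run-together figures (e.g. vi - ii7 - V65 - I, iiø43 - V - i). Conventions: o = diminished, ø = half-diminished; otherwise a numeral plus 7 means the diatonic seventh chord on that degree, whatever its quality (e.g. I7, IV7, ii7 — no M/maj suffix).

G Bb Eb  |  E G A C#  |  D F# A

G-Bb-Eb is non-diatonic — a major triad on the lowered supertonic (Eb): the Neapolitan sixth, bII6 (third, G, in the bass — hence the 6).
E-G-A-C#: dominant seventh chord on A = scale degree 5 → V43.
D-F#-A: major triad on D = scale degree 1 → I.

bII6 - V43 - I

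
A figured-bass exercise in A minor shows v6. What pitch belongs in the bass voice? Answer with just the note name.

G

v in A minor has root E; the chord is E-G-B.
The figure 6 means first inversion — the third is in the bass.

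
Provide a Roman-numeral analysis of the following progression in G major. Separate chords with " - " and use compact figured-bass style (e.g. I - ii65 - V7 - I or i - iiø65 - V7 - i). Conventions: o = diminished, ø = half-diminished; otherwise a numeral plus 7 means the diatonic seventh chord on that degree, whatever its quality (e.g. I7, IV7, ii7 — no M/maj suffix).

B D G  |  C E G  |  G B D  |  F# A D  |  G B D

I6 - IV - I - V6 - I

B-D-G: major triad on G = scale degree 1 → I6.
C-E-G has root C, degree 4 in G major, so IV.
G-B-D: root G is the tonic; major triad there is I.
F#-A-D: root D is the dominant; major triad there is V6.
G-B-D: major triad on G = scale degree 1 → I.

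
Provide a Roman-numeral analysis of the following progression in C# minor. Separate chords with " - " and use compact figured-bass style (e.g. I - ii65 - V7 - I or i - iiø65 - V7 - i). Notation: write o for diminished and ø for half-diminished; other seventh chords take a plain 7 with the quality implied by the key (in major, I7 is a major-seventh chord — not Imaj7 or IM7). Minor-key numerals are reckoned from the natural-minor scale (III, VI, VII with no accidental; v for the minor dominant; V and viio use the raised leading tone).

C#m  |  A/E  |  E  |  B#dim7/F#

i - VI64 - III - viio43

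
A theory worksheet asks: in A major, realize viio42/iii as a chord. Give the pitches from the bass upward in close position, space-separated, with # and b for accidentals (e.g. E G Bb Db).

A B# D# F#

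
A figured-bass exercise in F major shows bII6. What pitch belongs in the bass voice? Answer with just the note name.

Bb

bII in F major has root Gb; the chord is Gb-Bb-Db.
The figure 6 means first inversion — the third is in the bass.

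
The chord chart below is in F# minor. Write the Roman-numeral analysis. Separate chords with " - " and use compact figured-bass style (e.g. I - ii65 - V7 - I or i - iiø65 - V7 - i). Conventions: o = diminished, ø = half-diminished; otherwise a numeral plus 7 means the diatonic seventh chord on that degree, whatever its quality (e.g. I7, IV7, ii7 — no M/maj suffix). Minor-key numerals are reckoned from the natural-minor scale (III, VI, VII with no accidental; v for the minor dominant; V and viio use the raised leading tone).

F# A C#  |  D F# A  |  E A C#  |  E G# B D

i - VI - III64 - VII7

F#-A-C#: minor triad on F# = scale degree 1 → i.
D-F#-A has root D, degree 6 in F# minor, so VI.
E-A-C#: root A is the mediant; major triad there is III64.
E-G#-B-D has root E, degree 7 in F# minor, so VII7.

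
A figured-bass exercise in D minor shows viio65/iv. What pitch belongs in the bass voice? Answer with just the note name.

A

The applied chord viio65/iv is rooted on F#: F#-A-C-Eb.
The figure 65 means first inversion — the third is in the bass.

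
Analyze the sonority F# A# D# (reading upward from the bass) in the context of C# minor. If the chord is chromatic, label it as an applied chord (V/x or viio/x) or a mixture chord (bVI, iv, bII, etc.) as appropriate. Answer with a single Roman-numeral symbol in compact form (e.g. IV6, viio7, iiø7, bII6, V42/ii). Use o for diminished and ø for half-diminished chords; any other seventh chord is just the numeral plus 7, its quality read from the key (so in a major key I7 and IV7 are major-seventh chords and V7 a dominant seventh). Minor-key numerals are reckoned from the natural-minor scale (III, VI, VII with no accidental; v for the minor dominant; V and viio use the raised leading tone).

Stacked in thirds the chord is D#-F#-A#: a minor triad on D#.
D# is the second degree of C# minor. This is the minor supertonic, borrowed from the parallel major (the Dorian ii).
With F# in the bass the chord is in first inversion, so the figured bass is 6.

ii6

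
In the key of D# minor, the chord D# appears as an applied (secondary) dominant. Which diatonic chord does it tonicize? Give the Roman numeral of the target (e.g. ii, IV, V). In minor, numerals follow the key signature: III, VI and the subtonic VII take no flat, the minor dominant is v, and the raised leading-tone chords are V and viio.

iv

The chord is a major triad on D#.
A dominant resolves down a perfect fifth: D# → G#. In D# minor, G# is scale degree 4, i.e. iv.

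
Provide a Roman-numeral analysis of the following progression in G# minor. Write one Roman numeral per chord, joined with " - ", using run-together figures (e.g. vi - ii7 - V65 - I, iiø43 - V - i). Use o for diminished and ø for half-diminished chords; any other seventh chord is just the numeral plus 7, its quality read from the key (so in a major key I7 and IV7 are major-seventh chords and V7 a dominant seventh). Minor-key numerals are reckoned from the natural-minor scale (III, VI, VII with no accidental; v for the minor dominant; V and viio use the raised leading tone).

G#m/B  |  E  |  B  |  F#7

i6 - VI - III - VII7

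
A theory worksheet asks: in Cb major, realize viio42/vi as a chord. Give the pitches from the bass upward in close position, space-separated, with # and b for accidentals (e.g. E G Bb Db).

viio42/vi is a secondary leading-tone chord. The target vi is Ab in Cb major; the applied chord is rooted a semitone below, on G.
Building a fully diminished seventh chord on G gives G-Bb-Db-Fb.
The figured bass 42 indicates third inversion, placing the seventh (Fb) in the bass: Fb-G-Bb-Db.

Fb G Bb Db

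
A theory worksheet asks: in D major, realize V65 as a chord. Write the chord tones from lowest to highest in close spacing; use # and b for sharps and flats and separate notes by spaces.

C# E G A

The numeral's case and figure indicate a dominant seventh chord. In D major its root, scale degree 5, is A.
Stacking thirds from A gives A-C#-E-G.
The figured bass 65 indicates first inversion, placing the third (C#) in the bass: C#-E-G-A.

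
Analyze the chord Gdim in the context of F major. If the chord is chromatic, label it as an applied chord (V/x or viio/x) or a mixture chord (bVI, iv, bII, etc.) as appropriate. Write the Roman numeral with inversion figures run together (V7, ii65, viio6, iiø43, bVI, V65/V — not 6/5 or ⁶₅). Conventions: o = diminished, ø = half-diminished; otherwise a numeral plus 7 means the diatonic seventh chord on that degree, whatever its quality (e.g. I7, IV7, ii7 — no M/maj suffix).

iio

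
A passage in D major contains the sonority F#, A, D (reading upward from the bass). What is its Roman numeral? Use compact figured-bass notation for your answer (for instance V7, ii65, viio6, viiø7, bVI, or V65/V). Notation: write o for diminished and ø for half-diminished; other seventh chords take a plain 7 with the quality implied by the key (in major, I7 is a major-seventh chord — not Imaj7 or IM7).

Stacked in thirds the chord is D-F#-A: a major triad on D.
In D major, D is the tonic; the diatonic major triad there is I.
With F# in the bass the chord is in first inversion, so the figured bass is 6.

I6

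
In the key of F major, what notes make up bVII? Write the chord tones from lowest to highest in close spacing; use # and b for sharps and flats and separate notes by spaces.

Eb G Bb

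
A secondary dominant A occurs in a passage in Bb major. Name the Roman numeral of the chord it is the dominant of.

iii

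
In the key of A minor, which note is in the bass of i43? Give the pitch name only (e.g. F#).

E

i in A minor has root A; the chord is A-C-E-G.
The figure 43 means second inversion — the fifth is in the bass.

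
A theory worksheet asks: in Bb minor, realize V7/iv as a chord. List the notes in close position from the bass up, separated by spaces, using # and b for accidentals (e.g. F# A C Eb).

The slash means an applied dominant: we want the dominant of iv. In Bb minor, iv is Eb minor, and its dominant is built on Bb.
Building a dominant seventh chord on Bb gives Bb-D-F-Ab.

Bb D F Ab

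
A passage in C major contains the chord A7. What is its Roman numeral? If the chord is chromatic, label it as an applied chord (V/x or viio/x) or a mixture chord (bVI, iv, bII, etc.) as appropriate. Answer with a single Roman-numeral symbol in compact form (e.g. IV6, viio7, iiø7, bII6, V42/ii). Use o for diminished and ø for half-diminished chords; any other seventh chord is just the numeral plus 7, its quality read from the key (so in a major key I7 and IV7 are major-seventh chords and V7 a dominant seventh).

The pitches A-C#-E-G form a dominant seventh chord rooted on A.
A is not a diatonic chord root with this quality in C major, but it lies a perfect fifth above D (ii), so the chord functions as an applied dominant of ii.

V7/ii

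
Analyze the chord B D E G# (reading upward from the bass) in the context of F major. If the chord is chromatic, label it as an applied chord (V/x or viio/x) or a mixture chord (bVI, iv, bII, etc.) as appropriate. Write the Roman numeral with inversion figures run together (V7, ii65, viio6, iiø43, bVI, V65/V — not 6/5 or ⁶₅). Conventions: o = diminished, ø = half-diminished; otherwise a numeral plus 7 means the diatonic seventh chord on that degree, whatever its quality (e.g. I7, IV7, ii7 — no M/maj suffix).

The pitches E-G#-B-D form a dominant seventh chord rooted on E.
E is not a diatonic chord root with this quality in F major, but it lies a perfect fifth above A (iii), so the chord functions as an applied dominant of iii.
With B in the bass the chord is in second inversion, so the figured bass is 43.

V43/iii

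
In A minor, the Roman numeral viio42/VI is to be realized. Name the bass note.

Db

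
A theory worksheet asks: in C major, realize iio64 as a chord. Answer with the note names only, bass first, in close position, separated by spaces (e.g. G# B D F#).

Ab D F

iio64 is the diminished supertonic triad, borrowed from the parallel minor. In C major that root is D.
So the chord is D-F-Ab.
The figured bass 64 indicates second inversion, placing the fifth (Ab) in the bass: Ab-D-F.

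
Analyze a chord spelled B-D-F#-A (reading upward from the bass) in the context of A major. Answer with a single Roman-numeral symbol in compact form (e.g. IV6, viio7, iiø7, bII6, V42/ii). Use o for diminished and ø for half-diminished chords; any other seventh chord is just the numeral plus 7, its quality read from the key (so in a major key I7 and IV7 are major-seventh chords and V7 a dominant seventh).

ii7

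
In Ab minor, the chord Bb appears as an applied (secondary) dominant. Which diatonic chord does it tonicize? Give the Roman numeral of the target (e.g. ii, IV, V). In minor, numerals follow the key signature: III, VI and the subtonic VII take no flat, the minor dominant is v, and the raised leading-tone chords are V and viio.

V

The chord is a major triad on Bb.
A dominant resolves down a perfect fifth: Bb → Eb. In Ab minor, Eb is scale degree 5, i.e. V.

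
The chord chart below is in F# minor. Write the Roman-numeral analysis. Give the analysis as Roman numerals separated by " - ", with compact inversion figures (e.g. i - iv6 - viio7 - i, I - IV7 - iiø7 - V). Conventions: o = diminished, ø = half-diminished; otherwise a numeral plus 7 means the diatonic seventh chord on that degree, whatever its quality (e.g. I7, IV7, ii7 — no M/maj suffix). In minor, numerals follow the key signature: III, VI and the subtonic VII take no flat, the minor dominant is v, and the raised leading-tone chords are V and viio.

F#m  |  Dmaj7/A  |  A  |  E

i - VI43 - III - VII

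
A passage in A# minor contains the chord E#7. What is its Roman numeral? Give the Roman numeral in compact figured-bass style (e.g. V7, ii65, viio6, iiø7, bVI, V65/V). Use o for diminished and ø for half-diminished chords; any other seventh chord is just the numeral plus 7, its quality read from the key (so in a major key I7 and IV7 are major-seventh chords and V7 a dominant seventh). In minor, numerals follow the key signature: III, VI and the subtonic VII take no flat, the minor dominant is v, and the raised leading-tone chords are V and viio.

V7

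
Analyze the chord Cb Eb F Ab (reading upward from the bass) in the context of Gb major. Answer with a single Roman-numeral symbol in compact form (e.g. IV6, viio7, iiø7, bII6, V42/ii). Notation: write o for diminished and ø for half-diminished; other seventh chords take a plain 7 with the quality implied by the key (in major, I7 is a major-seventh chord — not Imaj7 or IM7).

viiø43

The pitches F-Ab-Cb-Eb form a half-diminished seventh chord rooted on F.
F is scale degree 7 in Gb major, and a half-diminished seventh chord on that degree is written viiø7.
With Cb in the bass the chord is in second inversion, so the figured bass is 43.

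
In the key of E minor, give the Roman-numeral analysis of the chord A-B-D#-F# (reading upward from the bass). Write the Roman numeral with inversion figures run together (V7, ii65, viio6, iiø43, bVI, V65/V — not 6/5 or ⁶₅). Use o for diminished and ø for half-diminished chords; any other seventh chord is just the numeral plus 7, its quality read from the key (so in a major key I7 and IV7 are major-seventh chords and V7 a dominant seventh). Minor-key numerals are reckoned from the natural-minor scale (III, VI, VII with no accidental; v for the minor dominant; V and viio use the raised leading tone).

V42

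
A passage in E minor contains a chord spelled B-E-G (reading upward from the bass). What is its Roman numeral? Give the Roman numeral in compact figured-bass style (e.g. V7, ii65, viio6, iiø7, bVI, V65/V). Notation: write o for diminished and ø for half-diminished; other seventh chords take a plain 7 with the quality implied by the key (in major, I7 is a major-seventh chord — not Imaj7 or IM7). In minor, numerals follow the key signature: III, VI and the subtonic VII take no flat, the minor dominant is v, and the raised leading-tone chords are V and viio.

i64

Stacked in thirds the chord is E-G-B: a minor triad on E.
E is scale degree 1 in E minor, and a minor triad on that degree is written i.
With B in the bass the chord is in second inversion, so the figured bass is 64.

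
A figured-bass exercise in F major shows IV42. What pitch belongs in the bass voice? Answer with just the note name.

A

IV in F major has root Bb; the chord is Bb-D-F-A.
The figure 42 means third inversion — the seventh is in the bass.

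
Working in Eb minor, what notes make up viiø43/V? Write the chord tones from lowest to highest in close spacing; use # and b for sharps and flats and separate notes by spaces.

The slash marks an applied leading-tone chord: viio of V. In Eb minor, V is Bb, so the leading tone to it is A, a half step below.
Building a half-diminished seventh chord on A gives A-C-Eb-G.
With the 43 figure the chord is in second inversion; from the bass Eb upward in close position it reads Eb-G-A-C.

Eb G A C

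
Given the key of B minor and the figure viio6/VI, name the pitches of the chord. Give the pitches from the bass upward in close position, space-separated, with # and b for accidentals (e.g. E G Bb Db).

A C F#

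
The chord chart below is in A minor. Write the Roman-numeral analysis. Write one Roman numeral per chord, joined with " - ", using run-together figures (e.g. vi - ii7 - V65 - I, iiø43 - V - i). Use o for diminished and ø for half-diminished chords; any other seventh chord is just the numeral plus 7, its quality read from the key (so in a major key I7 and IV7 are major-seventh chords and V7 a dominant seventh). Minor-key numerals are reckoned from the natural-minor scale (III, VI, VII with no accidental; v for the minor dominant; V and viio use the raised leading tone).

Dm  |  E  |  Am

Dm: root D is the subdominant; minor triad there is iv.
E: root E is the dominant; major triad there is V.
Am: minor triad on A = scale degree 1 → i.

iv - V - i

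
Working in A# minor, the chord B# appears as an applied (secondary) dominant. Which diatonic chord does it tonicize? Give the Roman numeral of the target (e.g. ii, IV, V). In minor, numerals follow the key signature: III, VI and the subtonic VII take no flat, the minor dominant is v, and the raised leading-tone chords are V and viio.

V

The chord is a major triad on B#.
A dominant resolves down a perfect fifth: B# → E#. In A# minor, E# is scale degree 5, i.e. V.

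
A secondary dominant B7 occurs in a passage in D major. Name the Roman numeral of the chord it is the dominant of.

ii

The chord is a dominant seventh chord on B.
A dominant resolves down a perfect fifth: B → E. In D major, E is scale degree 2, i.e. ii.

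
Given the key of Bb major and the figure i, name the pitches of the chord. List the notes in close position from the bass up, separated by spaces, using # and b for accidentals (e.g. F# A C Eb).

Scale degree 1 in Bb major is Bb; here the chord built on it is altered to a minor triad. i is the minor tonic, borrowed from the parallel minor.
So the chord is Bb-Db-F, a minor triad.

Bb Db F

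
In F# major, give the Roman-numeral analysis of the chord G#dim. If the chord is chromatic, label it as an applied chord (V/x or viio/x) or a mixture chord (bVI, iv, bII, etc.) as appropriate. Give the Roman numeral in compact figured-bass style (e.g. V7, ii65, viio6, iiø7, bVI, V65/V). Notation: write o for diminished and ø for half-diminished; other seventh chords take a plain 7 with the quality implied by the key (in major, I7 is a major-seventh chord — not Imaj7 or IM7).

The pitches G#-B-D form a diminished triad rooted on G#.
G# is the second degree of F# major. This is the diminished supertonic triad, borrowed from the parallel minor.

iio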